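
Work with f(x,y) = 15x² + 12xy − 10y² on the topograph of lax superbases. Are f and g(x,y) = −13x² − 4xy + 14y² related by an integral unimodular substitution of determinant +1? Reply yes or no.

D₁ = 744, D₂ = 744
river cycle of f (length 10): (-10, 8, 17), (17, 26, -1), (-1, 26, 17), (17, 8, -10), (-10, 12, 15), (15, 18, -7), (-7, 24, 6), (6, 24, -7), (-7, 18, 15), (15, 12, -10)
river cycle of g (length 10): (14, 4, -13), (-13, 22, 5), (5, 18, -21), (-21, 24, 2), (2, 24, -21), (-21, 18, 5), (5, 22, -13), (-13, 4, 14), (14, 24, -3), (-3, 24, 14)
cycles differ ⇒ inequivalent

no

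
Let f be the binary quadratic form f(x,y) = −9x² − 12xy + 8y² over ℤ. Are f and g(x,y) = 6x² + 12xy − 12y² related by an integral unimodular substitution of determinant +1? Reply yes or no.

D₁ = 432, D₂ = 432
river cycle of f (length 8): (8, 12, -9), (-9, 6, 11), (11, 16, -4), (-4, 16, 11), (11, 6, -9), (-9, 12, 8), (8, 20, -1), (-1, 20, 8)
river cycle of g (length 2): (-12, 12, 6), (6, 12, -12)
cycles differ ⇒ inequivalent

no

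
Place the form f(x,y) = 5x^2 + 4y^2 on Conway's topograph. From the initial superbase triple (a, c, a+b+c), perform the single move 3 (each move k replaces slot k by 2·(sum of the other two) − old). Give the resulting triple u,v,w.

start (5,4,9) = (f(1,0),f(0,1),f(1,1))
replace slot 3: 2·(5+4) − 9 = 9 → (5,4,9)

5,4,9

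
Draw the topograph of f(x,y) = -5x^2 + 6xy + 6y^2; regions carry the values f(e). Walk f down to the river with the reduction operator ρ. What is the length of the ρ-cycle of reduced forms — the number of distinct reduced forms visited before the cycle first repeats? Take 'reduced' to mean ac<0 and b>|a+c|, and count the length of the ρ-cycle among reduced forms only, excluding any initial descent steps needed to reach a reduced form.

D = 156, ⌊√D⌋ = 12
river: ρ → (6,6,-5)
river: ρ → (-5,4,7)
river: ρ → (7,10,-2)
river: ρ → (-2,10,7)
river: ρ → (7,4,-5)
river: ρ → (-5,6,6)
ρ-cycle length = 6 (tail of 0 descent steps not counted)

6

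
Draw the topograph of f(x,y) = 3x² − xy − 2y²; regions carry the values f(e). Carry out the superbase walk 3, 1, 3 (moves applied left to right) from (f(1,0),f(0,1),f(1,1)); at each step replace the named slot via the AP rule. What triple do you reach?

start (3,-2,0) = (f(1,0),f(0,1),f(1,1))
replace slot 3: 2·(3+(-2)) − 0 = 2 → (3,-2,2)
replace slot 1: 2·((-2)+2) − 3 = -3 → (-3,-2,2)
replace slot 3: 2·((-3)+(-2)) − 2 = -12 → (-3,-2,-12)

-3,-2,-12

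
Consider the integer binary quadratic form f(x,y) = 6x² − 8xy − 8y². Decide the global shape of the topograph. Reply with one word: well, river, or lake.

D = b²−4ac = (-8)² − 4·6·(-8) = 256
D = 16² is a perfect square ⇒ form factors over ℤ ⇒ lakes

lake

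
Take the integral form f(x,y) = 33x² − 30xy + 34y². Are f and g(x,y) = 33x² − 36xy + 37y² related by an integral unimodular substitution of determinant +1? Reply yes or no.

D₁ = -3588, D₂ = -3588
f: reduced (well bottom): (33,-30,34) with a≤c, −a<b≤a
g: translate: b→30 (≡-36 mod 66), so (33,-36,37)→(33,30,34)
g: reduced (well bottom): (33,30,34) with a≤c, −a<b≤a
reduced forms (33, -30, 34) vs (33, 30, 34) ⇒ inequivalent

no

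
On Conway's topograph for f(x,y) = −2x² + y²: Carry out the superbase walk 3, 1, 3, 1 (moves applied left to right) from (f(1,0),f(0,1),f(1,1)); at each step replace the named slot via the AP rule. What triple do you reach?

start (-2,1,-1) = (f(1,0),f(0,1),f(1,1))
replace slot 3: 2·((-2)+1) − (-1) = -1 → (-2,1,-1)
replace slot 1: 2·(1+(-1)) − (-2) = 2 → (2,1,-1)
replace slot 3: 2·(2+1) − (-1) = 7 → (2,1,7)
replace slot 1: 2·(1+7) − 2 = 14 → (14,1,7)

14,1,7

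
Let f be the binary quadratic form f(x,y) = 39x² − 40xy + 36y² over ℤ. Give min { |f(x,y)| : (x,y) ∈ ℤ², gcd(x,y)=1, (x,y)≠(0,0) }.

translate: b→38 (≡-40 mod 78), so (39,-40,36)→(39,38,35)
flip: (39,38,35)→(35,-38,39)
translate: b→32 (≡-38 mod 70), so (35,-38,39)→(35,32,36)
reduced (well bottom): (35,32,36) with a≤c, −a<b≤a
well minimum = a = 35

35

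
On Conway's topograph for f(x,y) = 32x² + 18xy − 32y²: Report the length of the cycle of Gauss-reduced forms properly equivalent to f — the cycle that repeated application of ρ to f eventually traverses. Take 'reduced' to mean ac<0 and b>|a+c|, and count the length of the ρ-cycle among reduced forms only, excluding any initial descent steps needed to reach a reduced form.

D = 4420, ⌊√D⌋ = 66
river: ρ → (-32,46,18)
river: ρ → (18,62,-8)
river: ρ → (-8,66,2)
river: ρ → (2,66,-8)
river: ρ → (-8,62,18)
river: ρ → (18,46,-32)
river: ρ → (-32,18,32)
river: ρ → (32,46,-18)
river: ρ → (-18,62,8)
river: ρ → (8,66,-2)
river: ρ → (-2,66,8)
river: ρ → (8,62,-18)
river: ρ → (-18,46,32)
river: ρ → (32,18,-32)
ρ-cycle length = 14 (tail of 0 descent steps not counted)

14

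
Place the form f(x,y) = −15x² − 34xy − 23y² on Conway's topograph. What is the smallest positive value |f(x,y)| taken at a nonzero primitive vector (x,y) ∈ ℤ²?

translate: b→4 (≡34 mod 30), so (15,34,23)→(15,4,4)
flip: (15,4,4)→(4,-4,15)
translate: b→4 (≡-4 mod 8), so (4,-4,15)→(4,4,15)
reduced (well bottom): (4,4,15) with a≤c, −a<b≤a
well minimum |f| = |-4| = 4 (negative-definite)

4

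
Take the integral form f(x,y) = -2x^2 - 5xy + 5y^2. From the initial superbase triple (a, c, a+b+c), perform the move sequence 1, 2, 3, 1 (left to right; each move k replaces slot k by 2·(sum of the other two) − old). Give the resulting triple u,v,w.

start (-2,5,-2) = (f(1,0),f(0,1),f(1,1))
replace slot 1: 2·(5+(-2)) − (-2) = 8 → (8,5,-2)
replace slot 2: 2·(8+(-2)) − 5 = 7 → (8,7,-2)
replace slot 3: 2·(8+7) − (-2) = 32 → (8,7,32)
replace slot 1: 2·(7+32) − 8 = 70 → (70,7,32)

70,7,32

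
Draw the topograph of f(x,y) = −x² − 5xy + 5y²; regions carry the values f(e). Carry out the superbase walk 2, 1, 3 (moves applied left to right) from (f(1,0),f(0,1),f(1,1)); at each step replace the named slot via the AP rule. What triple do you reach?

start (-1,5,-1) = (f(1,0),f(0,1),f(1,1))
replace slot 2: 2·((-1)+(-1)) − 5 = -9 → (-1,-9,-1)
replace slot 1: 2·((-9)+(-1)) − (-1) = -19 → (-19,-9,-1)
replace slot 3: 2·((-19)+(-9)) − (-1) = -55 → (-19,-9,-55)

-19,-9,-55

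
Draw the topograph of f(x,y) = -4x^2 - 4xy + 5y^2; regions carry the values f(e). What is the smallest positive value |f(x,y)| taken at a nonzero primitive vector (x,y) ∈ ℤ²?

descent: ρ → (5,4,-4)  [lands on river]
river: ρ → (-4,4,5)
river: ρ → (5,6,-3)
river: ρ → (-3,6,5)
closes: descent 1, river 4
min |a| on river = 3

3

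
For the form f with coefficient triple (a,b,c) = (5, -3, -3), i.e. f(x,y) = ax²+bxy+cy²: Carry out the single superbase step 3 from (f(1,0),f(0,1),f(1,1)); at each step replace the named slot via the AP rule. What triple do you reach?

start (5,-3,-1) = (f(1,0),f(0,1),f(1,1))
replace slot 3: 2·(5+(-3)) − (-1) = 5 → (5,-3,5)

5,-3,5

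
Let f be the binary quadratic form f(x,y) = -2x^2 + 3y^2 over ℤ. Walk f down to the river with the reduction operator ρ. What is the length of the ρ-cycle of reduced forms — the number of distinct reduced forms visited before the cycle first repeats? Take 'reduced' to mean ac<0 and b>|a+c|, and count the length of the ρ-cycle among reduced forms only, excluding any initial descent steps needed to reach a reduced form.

D = 24, ⌊√D⌋ = 4
descent: ρ → (3,0,-2)
descent: ρ → (-2,4,1)  [lands on river]
river: ρ → (1,4,-2)
ρ-cycle length = 2 (tail of 2 descent steps not counted)

2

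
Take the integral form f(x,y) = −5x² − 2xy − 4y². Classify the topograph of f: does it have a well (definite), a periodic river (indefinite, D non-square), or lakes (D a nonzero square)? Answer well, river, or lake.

D = b²−4ac = (-2)² − 4·(-5)·(-4) = -76
D < 0 ⇒ definite ⇒ every region one sign ⇒ single well

well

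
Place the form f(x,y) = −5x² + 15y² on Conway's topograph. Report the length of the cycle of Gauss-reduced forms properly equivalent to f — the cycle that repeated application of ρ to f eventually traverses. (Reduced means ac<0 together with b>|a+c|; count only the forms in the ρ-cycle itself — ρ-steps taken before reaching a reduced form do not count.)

D = 300, ⌊√D⌋ = 17
descent: ρ → (15,0,-5)
descent: ρ → (-5,10,10)  [lands on river]
river: ρ → (10,10,-5)
ρ-cycle length = 2 (tail of 2 descent steps not counted)

2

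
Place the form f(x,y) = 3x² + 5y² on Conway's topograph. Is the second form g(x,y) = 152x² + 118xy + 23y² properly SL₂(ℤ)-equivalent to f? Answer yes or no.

D₁ = -60, D₂ = -60
f: reduced (well bottom): (3,0,5) with a≤c, −a<b≤a
g: flip: (152,118,23)→(23,-118,152)
g: translate: b→20 (≡-118 mod 46), so (23,-118,152)→(23,20,5)
g: flip: (23,20,5)→(5,-20,23)
g: translate: b→0 (≡-20 mod 10), so (5,-20,23)→(5,0,3)
g: flip: (5,0,3)→(3,0,5)
g: reduced (well bottom): (3,0,5) with a≤c, −a<b≤a
reduced forms (3, 0, 5) vs (3, 0, 5) ⇒ equivalent

yes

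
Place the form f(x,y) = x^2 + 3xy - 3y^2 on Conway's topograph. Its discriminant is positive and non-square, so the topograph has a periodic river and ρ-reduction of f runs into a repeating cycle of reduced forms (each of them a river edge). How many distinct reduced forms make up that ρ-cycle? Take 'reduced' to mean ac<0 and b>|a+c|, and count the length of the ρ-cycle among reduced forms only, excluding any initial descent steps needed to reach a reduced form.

D = 21, ⌊√D⌋ = 4
river: ρ → (-3,3,1)
river: ρ → (1,3,-3)
ρ-cycle length = 2 (tail of 0 descent steps not counted)

2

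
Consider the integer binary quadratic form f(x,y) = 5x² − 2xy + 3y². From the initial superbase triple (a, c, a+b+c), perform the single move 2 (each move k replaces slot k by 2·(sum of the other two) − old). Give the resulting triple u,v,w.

start (5,3,6) = (f(1,0),f(0,1),f(1,1))
replace slot 2: 2·(5+6) − 3 = 19 → (5,19,6)

5,19,6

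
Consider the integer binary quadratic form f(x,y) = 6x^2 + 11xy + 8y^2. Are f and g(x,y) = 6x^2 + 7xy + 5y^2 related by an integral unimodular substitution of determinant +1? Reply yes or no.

D₁ = -71, D₂ = -71
f: translate: b→-1 (≡11 mod 12), so (6,11,8)→(6,-1,3)
f: flip: (6,-1,3)→(3,1,6)
f: reduced (well bottom): (3,1,6) with a≤c, −a<b≤a
g: translate: b→-5 (≡7 mod 12), so (6,7,5)→(6,-5,4)
g: flip: (6,-5,4)→(4,5,6)
g: translate: b→-3 (≡5 mod 8), so (4,5,6)→(4,-3,5)
g: reduced (well bottom): (4,-3,5) with a≤c, −a<b≤a
reduced forms (3, 1, 6) vs (4, -3, 5) ⇒ inequivalent

no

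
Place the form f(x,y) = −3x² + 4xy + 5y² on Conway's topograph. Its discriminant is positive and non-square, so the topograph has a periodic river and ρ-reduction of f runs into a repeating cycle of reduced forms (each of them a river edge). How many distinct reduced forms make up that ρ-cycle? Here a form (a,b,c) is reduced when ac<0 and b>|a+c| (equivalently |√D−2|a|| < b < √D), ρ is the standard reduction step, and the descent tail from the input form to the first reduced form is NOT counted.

D = 76, ⌊√D⌋ = 8
river: ρ → (5,6,-2)
river: ρ → (-2,6,5)
river: ρ → (5,4,-3)
river: ρ → (-3,8,1)
river: ρ → (1,8,-3)
river: ρ → (-3,4,5)
ρ-cycle length = 6 (tail of 0 descent steps not counted)

6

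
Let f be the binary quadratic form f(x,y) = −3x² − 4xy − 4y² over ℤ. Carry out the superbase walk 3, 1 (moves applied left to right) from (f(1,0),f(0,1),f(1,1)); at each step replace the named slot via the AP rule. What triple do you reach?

start (-3,-4,-11) = (f(1,0),f(0,1),f(1,1))
replace slot 3: 2·((-3)+(-4)) − (-11) = -3 → (-3,-4,-3)
replace slot 1: 2·((-4)+(-3)) − (-3) = -11 → (-11,-4,-3)

-11,-4,-3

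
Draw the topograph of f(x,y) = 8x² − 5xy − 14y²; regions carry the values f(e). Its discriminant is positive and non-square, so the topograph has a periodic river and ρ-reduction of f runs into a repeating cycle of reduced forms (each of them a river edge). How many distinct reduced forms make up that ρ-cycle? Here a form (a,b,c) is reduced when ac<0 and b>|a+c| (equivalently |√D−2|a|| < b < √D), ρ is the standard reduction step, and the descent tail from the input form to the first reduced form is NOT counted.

D = 473, ⌊√D⌋ = 21
descent: ρ → (-14,5,8)
descent: ρ → (8,11,-11)  [lands on river]
river: ρ → (-11,11,8)
river: ρ → (8,21,-1)
river: ρ → (-1,21,8)
ρ-cycle length = 4 (tail of 2 descent steps not counted)

4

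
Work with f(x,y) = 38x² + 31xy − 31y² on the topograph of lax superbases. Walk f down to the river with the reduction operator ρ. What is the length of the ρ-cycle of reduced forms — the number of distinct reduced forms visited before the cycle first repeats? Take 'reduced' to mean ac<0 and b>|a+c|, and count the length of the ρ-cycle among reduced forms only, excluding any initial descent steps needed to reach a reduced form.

D = 5673, ⌊√D⌋ = 75
river: ρ → (-31,31,38)
river: ρ → (38,45,-24)
river: ρ → (-24,51,32)
river: ρ → (32,13,-43)
river: ρ → (-43,73,2)
river: ρ → (2,75,-6)
river: ρ → (-6,69,38)
river: ρ → (38,7,-37)
river: ρ → (-37,67,8)
river: ρ → (8,61,-61)
river: ρ → (-61,61,8)
river: ρ → (8,67,-37)
river: ρ → (-37,7,38)
river: ρ → (38,69,-6)
river: ρ → (-6,75,2)
river: ρ → (2,73,-43)
river: ρ → (-43,13,32)
river: ρ → (32,51,-24)
river: ρ → (-24,45,38)
river: ρ → (38,31,-31)
ρ-cycle length = 20 (tail of 0 descent steps not counted)

20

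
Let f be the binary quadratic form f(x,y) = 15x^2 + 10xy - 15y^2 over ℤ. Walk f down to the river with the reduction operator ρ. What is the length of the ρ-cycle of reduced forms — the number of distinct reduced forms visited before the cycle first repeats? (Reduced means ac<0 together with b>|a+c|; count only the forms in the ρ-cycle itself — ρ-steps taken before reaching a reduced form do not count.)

D = 1000, ⌊√D⌋ = 31
river: ρ → (-15,20,10)
river: ρ → (10,20,-15)
river: ρ → (-15,10,15)
river: ρ → (15,20,-10)
river: ρ → (-10,20,15)
river: ρ → (15,10,-15)
ρ-cycle length = 6 (tail of 0 descent steps not counted)

6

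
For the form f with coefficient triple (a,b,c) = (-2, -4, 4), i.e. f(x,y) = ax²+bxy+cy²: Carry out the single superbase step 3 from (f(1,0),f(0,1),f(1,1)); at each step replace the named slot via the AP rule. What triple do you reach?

start (-2,4,-2) = (f(1,0),f(0,1),f(1,1))
replace slot 3: 2·((-2)+4) − (-2) = 6 → (-2,4,6)

-2,4,6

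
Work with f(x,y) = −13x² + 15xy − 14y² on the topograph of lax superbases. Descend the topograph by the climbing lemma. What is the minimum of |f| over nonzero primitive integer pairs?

translate: b→11 (≡-15 mod 26), so (13,-15,14)→(13,11,12)
flip: (13,11,12)→(12,-11,13)
reduced (well bottom): (12,-11,13) with a≤c, −a<b≤a
well minimum |f| = |-12| = 12 (negative-definite)

12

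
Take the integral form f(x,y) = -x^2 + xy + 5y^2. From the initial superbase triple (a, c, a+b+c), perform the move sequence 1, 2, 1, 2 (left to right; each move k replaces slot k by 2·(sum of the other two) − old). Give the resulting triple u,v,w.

start (-1,5,5) = (f(1,0),f(0,1),f(1,1))
replace slot 1: 2·(5+5) − (-1) = 21 → (21,5,5)
replace slot 2: 2·(21+5) − 5 = 47 → (21,47,5)
replace slot 1: 2·(47+5) − 21 = 83 → (83,47,5)
replace slot 2: 2·(83+5) − 47 = 129 → (83,129,5)

83,129,5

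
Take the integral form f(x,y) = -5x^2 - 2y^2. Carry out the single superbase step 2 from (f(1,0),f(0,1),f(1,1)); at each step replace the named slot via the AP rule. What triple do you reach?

start (-5,-2,-7) = (f(1,0),f(0,1),f(1,1))
replace slot 2: 2·((-5)+(-7)) − (-2) = -22 → (-5,-22,-7)

-5,-22,-7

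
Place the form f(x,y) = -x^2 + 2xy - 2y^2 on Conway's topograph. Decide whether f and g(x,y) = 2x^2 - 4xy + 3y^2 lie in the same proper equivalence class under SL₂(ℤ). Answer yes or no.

D₁ = -4, D₂ = -8
discriminants differ ⇒ not SL₂(ℤ)-equivalent

no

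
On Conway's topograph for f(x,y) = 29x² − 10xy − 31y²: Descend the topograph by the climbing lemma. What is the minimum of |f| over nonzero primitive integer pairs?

descent: ρ → (-31,10,29)  [lands on river]
river: ρ → (29,48,-12)
river: ρ → (-12,48,29)
river: ρ → (29,10,-31)
river: ρ → (-31,52,8)
river: ρ → (8,60,-3)
river: ρ → (-3,60,8)
river: ρ → (8,52,-31)
closes: descent 1, river 8
min |a| on river = 3

3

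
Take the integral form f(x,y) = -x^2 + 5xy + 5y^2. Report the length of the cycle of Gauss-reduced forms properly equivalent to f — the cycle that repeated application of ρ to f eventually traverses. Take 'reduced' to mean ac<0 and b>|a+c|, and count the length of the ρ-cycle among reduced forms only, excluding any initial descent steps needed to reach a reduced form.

D = 45, ⌊√D⌋ = 6
river: ρ → (5,5,-1)
river: ρ → (-1,5,5)
ρ-cycle length = 2 (tail of 0 descent steps not counted)

2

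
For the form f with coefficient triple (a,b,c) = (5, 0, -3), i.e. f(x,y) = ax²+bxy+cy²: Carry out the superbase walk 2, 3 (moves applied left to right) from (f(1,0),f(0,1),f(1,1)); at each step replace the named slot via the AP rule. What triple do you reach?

start (5,-3,2) = (f(1,0),f(0,1),f(1,1))
replace slot 2: 2·(5+2) − (-3) = 17 → (5,17,2)
replace slot 3: 2·(5+17) − 2 = 42 → (5,17,42)

5,17,42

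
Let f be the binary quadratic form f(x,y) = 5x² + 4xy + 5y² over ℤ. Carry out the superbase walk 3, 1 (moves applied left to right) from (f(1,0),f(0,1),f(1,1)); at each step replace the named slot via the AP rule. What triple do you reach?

start (5,5,14) = (f(1,0),f(0,1),f(1,1))
replace slot 3: 2·(5+5) − 14 = 6 → (5,5,6)
replace slot 1: 2·(5+6) − 5 = 17 → (17,5,6)

17,5,6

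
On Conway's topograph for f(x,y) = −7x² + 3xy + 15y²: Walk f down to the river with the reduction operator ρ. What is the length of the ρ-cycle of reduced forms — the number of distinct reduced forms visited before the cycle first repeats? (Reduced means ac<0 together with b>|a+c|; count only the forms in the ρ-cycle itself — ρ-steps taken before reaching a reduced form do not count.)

D = 429, ⌊√D⌋ = 20
descent: ρ → (15,-3,-7)
descent: ρ → (-7,17,5)  [lands on river]
river: ρ → (5,13,-13)
river: ρ → (-13,13,5)
river: ρ → (5,17,-7)
river: ρ → (-7,11,11)
river: ρ → (11,11,-7)
ρ-cycle length = 6 (tail of 2 descent steps not counted)

6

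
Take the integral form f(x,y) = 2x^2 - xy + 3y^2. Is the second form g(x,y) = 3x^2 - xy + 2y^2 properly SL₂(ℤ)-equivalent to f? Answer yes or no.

D₁ = -23, D₂ = -23
f: reduced (well bottom): (2,-1,3) with a≤c, −a<b≤a
g: flip: (3,-1,2)→(2,1,3)
g: reduced (well bottom): (2,1,3) with a≤c, −a<b≤a
reduced forms (2, -1, 3) vs (2, 1, 3) ⇒ inequivalent

no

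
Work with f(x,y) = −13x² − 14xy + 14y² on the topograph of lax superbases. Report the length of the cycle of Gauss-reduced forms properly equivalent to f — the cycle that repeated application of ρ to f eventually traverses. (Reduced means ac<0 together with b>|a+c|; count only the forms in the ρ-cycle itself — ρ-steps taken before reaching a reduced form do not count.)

D = 924, ⌊√D⌋ = 30
descent: ρ → (14,14,-13)  [lands on river]
river: ρ → (-13,12,15)
river: ρ → (15,18,-10)
river: ρ → (-10,22,11)
river: ρ → (11,22,-10)
river: ρ → (-10,18,15)
river: ρ → (15,12,-13)
river: ρ → (-13,14,14)
ρ-cycle length = 8 (tail of 1 descent step not counted)

8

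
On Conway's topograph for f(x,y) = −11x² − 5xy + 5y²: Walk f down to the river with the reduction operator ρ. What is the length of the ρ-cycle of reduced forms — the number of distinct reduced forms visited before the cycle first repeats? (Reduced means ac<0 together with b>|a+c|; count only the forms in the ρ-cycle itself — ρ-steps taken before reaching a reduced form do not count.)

D = 245, ⌊√D⌋ = 15
descent: ρ → (5,15,-1)  [lands on river]
river: ρ → (-1,15,5)
ρ-cycle length = 2 (tail of 1 descent step not counted)

2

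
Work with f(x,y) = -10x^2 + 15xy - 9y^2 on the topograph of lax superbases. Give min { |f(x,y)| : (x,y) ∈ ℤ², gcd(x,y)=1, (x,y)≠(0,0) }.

translate: b→5 (≡-15 mod 20), so (10,-15,9)→(10,5,4)
flip: (10,5,4)→(4,-5,10)
translate: b→3 (≡-5 mod 8), so (4,-5,10)→(4,3,9)
reduced (well bottom): (4,3,9) with a≤c, −a<b≤a
well minimum |f| = |-4| = 4 (negative-definite)

4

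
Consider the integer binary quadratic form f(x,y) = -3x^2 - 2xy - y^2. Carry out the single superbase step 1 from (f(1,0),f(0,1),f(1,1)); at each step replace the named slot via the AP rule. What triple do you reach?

start (-3,-1,-6) = (f(1,0),f(0,1),f(1,1))
replace slot 1: 2·((-1)+(-6)) − (-3) = -11 → (-11,-1,-6)

-11,-1,-6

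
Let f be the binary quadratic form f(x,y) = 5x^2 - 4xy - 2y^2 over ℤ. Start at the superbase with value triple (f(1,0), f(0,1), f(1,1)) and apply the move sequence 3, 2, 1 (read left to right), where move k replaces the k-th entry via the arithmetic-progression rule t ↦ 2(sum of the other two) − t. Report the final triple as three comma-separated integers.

start (5,-2,-1) = (f(1,0),f(0,1),f(1,1))
replace slot 3: 2·(5+(-2)) − (-1) = 7 → (5,-2,7)
replace slot 2: 2·(5+7) − (-2) = 26 → (5,26,7)
replace slot 1: 2·(26+7) − 5 = 61 → (61,26,7)

61,26,7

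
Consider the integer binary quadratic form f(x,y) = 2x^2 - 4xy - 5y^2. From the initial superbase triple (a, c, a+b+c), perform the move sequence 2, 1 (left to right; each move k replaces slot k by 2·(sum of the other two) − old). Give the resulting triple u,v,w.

start (2,-5,-7) = (f(1,0),f(0,1),f(1,1))
replace slot 2: 2·(2+(-7)) − (-5) = -5 → (2,-5,-7)
replace slot 1: 2·((-5)+(-7)) − 2 = -26 → (-26,-5,-7)

-26,-5,-7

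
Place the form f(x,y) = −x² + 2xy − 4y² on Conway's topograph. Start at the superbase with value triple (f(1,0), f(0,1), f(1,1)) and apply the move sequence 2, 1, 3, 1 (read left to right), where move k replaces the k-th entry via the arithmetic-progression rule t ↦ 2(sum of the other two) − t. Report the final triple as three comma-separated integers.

start (-1,-4,-3) = (f(1,0),f(0,1),f(1,1))
replace slot 2: 2·((-1)+(-3)) − (-4) = -4 → (-1,-4,-3)
replace slot 1: 2·((-4)+(-3)) − (-1) = -13 → (-13,-4,-3)
replace slot 3: 2·((-13)+(-4)) − (-3) = -31 → (-13,-4,-31)
replace slot 1: 2·((-4)+(-31)) − (-13) = -57 → (-57,-4,-31)

-57,-4,-31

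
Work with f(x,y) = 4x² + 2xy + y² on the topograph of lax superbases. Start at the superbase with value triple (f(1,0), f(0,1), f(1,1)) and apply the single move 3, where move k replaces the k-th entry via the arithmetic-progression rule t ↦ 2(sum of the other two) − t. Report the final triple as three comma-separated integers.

start (4,1,7) = (f(1,0),f(0,1),f(1,1))
replace slot 3: 2·(4+1) − 7 = 3 → (4,1,3)

4,1,3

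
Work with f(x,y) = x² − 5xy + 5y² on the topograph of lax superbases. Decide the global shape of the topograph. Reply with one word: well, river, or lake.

D = b²−4ac = (-5)² − 4·1·5 = 5
D > 0 non-square ⇒ indefinite ⇒ periodic river

river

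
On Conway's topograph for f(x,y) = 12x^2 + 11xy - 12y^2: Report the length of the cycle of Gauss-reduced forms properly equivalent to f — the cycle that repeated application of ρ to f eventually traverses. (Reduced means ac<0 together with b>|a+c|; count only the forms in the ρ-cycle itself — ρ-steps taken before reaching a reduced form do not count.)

D = 697, ⌊√D⌋ = 26
river: ρ → (-12,13,11)
river: ρ → (11,9,-14)
river: ρ → (-14,19,6)
river: ρ → (6,17,-17)
river: ρ → (-17,17,6)
river: ρ → (6,19,-14)
river: ρ → (-14,9,11)
river: ρ → (11,13,-12)
river: ρ → (-12,11,12)
river: ρ → (12,13,-11)
river: ρ → (-11,9,14)
river: ρ → (14,19,-6)
river: ρ → (-6,17,17)
river: ρ → (17,17,-6)
river: ρ → (-6,19,14)
river: ρ → (14,9,-11)
river: ρ → (-11,13,12)
river: ρ → (12,11,-12)
ρ-cycle length = 18 (tail of 0 descent steps not counted)

18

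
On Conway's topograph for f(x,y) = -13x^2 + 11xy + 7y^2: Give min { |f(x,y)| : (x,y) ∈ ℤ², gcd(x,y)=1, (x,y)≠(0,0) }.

river: ρ → (7,17,-7)
river: ρ → (-7,11,13)
river: ρ → (13,15,-5)
river: ρ → (-5,15,13)
river: ρ → (13,11,-7)
river: ρ → (-7,17,7)
river: ρ → (7,11,-13)
river: ρ → (-13,15,5)
river: ρ → (5,15,-13)
river: ρ → (-13,11,7)
closes: descent 0, river 10
min |a| on river = 5

5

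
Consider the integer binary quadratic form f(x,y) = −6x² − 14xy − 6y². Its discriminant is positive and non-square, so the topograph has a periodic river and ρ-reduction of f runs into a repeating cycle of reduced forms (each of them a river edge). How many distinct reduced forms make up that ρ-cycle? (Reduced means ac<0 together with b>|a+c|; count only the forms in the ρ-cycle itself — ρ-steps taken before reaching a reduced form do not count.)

D = 52, ⌊√D⌋ = 7
descent: ρ → (-6,2,2)
descent: ρ → (2,6,-2)  [lands on river]
river: ρ → (-2,6,2)
ρ-cycle length = 2 (tail of 2 descent steps not counted)

2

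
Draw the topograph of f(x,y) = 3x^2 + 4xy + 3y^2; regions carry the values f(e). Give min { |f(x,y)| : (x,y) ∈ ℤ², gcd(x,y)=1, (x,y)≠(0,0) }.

translate: b→-2 (≡4 mod 6), so (3,4,3)→(3,-2,2)
flip: (3,-2,2)→(2,2,3)
reduced (well bottom): (2,2,3) with a≤c, −a<b≤a
well minimum = a = 2

2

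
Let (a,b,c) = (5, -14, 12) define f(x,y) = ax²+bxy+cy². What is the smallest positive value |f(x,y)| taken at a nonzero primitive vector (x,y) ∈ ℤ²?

translate: b→-4 (≡-14 mod 10), so (5,-14,12)→(5,-4,3)
flip: (5,-4,3)→(3,4,5)
translate: b→-2 (≡4 mod 6), so (3,4,5)→(3,-2,4)
reduced (well bottom): (3,-2,4) with a≤c, −a<b≤a
well minimum = a = 3

3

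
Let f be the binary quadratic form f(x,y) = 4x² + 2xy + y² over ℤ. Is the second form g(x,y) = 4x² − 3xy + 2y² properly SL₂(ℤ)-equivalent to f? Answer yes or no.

D₁ = -12, D₂ = -23
discriminants differ ⇒ not SL₂(ℤ)-equivalent

no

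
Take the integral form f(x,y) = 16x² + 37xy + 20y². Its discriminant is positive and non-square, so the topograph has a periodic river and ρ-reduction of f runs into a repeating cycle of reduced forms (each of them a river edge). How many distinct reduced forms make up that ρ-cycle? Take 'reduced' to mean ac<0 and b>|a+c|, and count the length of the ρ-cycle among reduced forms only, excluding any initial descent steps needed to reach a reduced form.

D = 89, ⌊√D⌋ = 9
descent: ρ → (20,3,-1)
descent: ρ → (-1,9,2)  [lands on river]
river: ρ → (2,7,-5)
river: ρ → (-5,3,4)
river: ρ → (4,5,-4)
river: ρ → (-4,3,5)
river: ρ → (5,7,-2)
river: ρ → (-2,9,1)
river: ρ → (1,9,-2)
river: ρ → (-2,7,5)
river: ρ → (5,3,-4)
river: ρ → (-4,5,4)
river: ρ → (4,3,-5)
river: ρ → (-5,7,2)
river: ρ → (2,9,-1)
ρ-cycle length = 14 (tail of 2 descent steps not counted)

14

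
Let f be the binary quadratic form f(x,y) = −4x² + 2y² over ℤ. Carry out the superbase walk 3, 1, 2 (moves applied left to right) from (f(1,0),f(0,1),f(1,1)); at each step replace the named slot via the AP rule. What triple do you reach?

start (-4,2,-2) = (f(1,0),f(0,1),f(1,1))
replace slot 3: 2·((-4)+2) − (-2) = -2 → (-4,2,-2)
replace slot 1: 2·(2+(-2)) − (-4) = 4 → (4,2,-2)
replace slot 2: 2·(4+(-2)) − 2 = 2 → (4,2,-2)

4,2,-2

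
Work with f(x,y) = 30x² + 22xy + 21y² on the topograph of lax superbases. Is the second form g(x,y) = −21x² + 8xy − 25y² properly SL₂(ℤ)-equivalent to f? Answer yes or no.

D₁ = -2036, D₂ = -2036
f: flip: (30,22,21)→(21,-22,30)
f: translate: b→20 (≡-22 mod 42), so (21,-22,30)→(21,20,29)
f: reduced (well bottom): (21,20,29) with a≤c, −a<b≤a
g is negative-definite; reduce −g:
−g: reduced (well bottom): (21,-8,25) with a≤c, −a<b≤a
flip sign back: reduced form of g is (-21,8,-25)
reduced forms (21, 20, 29) vs (-21, 8, -25) ⇒ inequivalent

no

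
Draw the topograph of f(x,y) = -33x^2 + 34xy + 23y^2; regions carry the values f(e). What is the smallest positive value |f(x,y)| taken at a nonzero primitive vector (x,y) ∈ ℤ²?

river: ρ → (23,58,-9)
river: ρ → (-9,50,47)
river: ρ → (47,44,-12)
river: ρ → (-12,52,31)
river: ρ → (31,10,-33)
river: ρ → (-33,56,8)
river: ρ → (8,56,-33)
river: ρ → (-33,10,31)
river: ρ → (31,52,-12)
river: ρ → (-12,44,47)
river: ρ → (47,50,-9)
river: ρ → (-9,58,23)
river: ρ → (23,34,-33)
river: ρ → (-33,32,24)
river: ρ → (24,64,-1)
river: ρ → (-1,64,24)
river: ρ → (24,32,-33)
river: ρ → (-33,34,23)
closes: descent 0, river 18
min |a| on river = 1

1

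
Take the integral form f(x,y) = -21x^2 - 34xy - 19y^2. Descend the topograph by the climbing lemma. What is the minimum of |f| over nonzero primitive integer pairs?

translate: b→-8 (≡34 mod 42), so (21,34,19)→(21,-8,6)
flip: (21,-8,6)→(6,8,21)
translate: b→-4 (≡8 mod 12), so (6,8,21)→(6,-4,19)
reduced (well bottom): (6,-4,19) with a≤c, −a<b≤a
well minimum |f| = |-6| = 6 (negative-definite)

6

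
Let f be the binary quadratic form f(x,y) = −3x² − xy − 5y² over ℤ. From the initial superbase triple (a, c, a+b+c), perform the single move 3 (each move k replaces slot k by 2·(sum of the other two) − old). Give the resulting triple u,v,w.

start (-3,-5,-9) = (f(1,0),f(0,1),f(1,1))
replace slot 3: 2·((-3)+(-5)) − (-9) = -7 → (-3,-5,-7)

-3,-5,-7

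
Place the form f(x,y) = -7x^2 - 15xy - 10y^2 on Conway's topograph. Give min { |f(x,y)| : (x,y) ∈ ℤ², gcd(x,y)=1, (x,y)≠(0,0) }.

translate: b→1 (≡15 mod 14), so (7,15,10)→(7,1,2)
flip: (7,1,2)→(2,-1,7)
reduced (well bottom): (2,-1,7) with a≤c, −a<b≤a
well minimum |f| = |-2| = 2 (negative-definite)

2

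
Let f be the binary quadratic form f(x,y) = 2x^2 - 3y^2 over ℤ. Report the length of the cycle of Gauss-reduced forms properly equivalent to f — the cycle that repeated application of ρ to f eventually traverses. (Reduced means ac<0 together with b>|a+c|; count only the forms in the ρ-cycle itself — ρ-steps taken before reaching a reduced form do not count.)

D = 24, ⌊√D⌋ = 4
descent: ρ → (-3,0,2)
descent: ρ → (2,4,-1)  [lands on river]
river: ρ → (-1,4,2)
ρ-cycle length = 2 (tail of 2 descent steps not counted)

2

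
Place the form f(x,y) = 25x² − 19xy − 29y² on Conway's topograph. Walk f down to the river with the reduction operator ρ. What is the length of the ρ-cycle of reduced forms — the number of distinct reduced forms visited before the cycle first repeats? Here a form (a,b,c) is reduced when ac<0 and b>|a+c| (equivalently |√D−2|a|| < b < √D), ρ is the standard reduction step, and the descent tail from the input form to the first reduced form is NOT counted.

D = 3261, ⌊√D⌋ = 57
descent: ρ → (-29,19,25)  [lands on river]
river: ρ → (25,31,-23)
river: ρ → (-23,15,33)
river: ρ → (33,51,-5)
river: ρ → (-5,49,43)
river: ρ → (43,37,-11)
river: ρ → (-11,51,15)
river: ρ → (15,39,-29)
ρ-cycle length = 8 (tail of 1 descent step not counted)

8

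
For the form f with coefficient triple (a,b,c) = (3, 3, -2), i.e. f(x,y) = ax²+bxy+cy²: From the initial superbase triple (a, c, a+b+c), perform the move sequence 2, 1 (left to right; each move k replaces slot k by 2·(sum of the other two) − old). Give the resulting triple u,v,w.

start (3,-2,4) = (f(1,0),f(0,1),f(1,1))
replace slot 2: 2·(3+4) − (-2) = 16 → (3,16,4)
replace slot 1: 2·(16+4) − 3 = 37 → (37,16,4)

37,16,4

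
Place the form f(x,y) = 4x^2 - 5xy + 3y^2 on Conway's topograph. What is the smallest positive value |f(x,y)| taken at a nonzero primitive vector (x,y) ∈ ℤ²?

translate: b→3 (≡-5 mod 8), so (4,-5,3)→(4,3,2)
flip: (4,3,2)→(2,-3,4)
translate: b→1 (≡-3 mod 4), so (2,-3,4)→(2,1,3)
reduced (well bottom): (2,1,3) with a≤c, −a<b≤a
well minimum = a = 2

2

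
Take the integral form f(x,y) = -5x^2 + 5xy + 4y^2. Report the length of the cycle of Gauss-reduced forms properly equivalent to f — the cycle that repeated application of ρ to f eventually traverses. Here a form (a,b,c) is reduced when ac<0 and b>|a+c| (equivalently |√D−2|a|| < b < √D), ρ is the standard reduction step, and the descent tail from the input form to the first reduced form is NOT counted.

D = 105, ⌊√D⌋ = 10
river: ρ → (4,3,-6)
river: ρ → (-6,9,1)
river: ρ → (1,9,-6)
river: ρ → (-6,3,4)
river: ρ → (4,5,-5)
river: ρ → (-5,5,4)
ρ-cycle length = 6 (tail of 0 descent steps not counted)

6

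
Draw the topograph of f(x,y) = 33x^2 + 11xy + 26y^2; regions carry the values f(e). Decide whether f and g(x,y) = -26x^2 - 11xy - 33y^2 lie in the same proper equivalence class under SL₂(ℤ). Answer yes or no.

D₁ = -3311, D₂ = -3311
f: flip: (33,11,26)→(26,-11,33)
f: reduced (well bottom): (26,-11,33) with a≤c, −a<b≤a
g is negative-definite; reduce −g:
−g: reduced (well bottom): (26,11,33) with a≤c, −a<b≤a
flip sign back: reduced form of g is (-26,-11,-33)
reduced forms (26, -11, 33) vs (-26, -11, -33) ⇒ inequivalent

no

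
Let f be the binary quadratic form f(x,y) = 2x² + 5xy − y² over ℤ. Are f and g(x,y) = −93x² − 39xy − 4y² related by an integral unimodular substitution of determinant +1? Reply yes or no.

D₁ = 33, D₂ = 33
river cycle of f (length 4): (-1, 5, 2), (2, 3, -3), (-3, 3, 2), (2, 5, -1)
river cycle of g (length 4): (2, 5, -1), (-1, 5, 2), (2, 3, -3), (-3, 3, 2)
cycles coincide ⇒ equivalent

yes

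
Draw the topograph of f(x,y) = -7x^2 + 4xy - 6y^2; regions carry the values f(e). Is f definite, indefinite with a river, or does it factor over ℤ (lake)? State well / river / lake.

D = b²−4ac = 4² − 4·(-7)·(-6) = -152
D < 0 ⇒ definite ⇒ every region one sign ⇒ single well

well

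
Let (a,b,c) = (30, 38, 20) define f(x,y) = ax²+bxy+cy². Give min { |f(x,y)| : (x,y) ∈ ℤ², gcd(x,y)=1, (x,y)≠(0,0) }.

translate: b→-22 (≡38 mod 60), so (30,38,20)→(30,-22,12)
flip: (30,-22,12)→(12,22,30)
translate: b→-2 (≡22 mod 24), so (12,22,30)→(12,-2,20)
reduced (well bottom): (12,-2,20) with a≤c, −a<b≤a
well minimum = a = 12

12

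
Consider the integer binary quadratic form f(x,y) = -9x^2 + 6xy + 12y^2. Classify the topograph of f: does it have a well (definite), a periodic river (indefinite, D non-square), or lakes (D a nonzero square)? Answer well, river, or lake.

D = b²−4ac = 6² − 4·(-9)·12 = 468
D > 0 non-square ⇒ indefinite ⇒ periodic river

river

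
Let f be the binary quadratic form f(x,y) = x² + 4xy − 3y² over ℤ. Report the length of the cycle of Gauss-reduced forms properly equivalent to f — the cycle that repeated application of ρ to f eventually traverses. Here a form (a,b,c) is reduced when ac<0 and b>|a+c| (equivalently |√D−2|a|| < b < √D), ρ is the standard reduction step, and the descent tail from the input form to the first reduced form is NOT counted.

D = 28, ⌊√D⌋ = 5
river: ρ → (-3,2,2)
river: ρ → (2,2,-3)
river: ρ → (-3,4,1)
river: ρ → (1,4,-3)
ρ-cycle length = 4 (tail of 0 descent steps not counted)

4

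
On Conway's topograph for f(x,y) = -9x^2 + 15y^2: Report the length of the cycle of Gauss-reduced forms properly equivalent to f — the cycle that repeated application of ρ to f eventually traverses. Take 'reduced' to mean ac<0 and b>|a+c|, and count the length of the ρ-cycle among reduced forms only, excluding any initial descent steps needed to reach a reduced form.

D = 540, ⌊√D⌋ = 23
descent: ρ → (15,0,-9)
descent: ρ → (-9,18,6)  [lands on river]
river: ρ → (6,18,-9)
ρ-cycle length = 2 (tail of 2 descent steps not counted)

2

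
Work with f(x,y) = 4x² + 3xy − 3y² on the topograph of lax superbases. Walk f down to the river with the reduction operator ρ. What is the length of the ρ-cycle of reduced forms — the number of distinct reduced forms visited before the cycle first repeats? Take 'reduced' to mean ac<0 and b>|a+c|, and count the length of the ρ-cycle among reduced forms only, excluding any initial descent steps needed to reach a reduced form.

D = 57, ⌊√D⌋ = 7
river: ρ → (-3,3,4)
river: ρ → (4,5,-2)
river: ρ → (-2,7,1)
river: ρ → (1,7,-2)
river: ρ → (-2,5,4)
river: ρ → (4,3,-3)
ρ-cycle length = 6 (tail of 0 descent steps not counted)

6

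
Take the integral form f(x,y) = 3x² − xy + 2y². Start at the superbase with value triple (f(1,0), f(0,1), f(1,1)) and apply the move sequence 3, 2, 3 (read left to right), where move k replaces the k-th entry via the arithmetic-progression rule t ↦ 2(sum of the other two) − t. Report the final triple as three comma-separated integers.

start (3,2,4) = (f(1,0),f(0,1),f(1,1))
replace slot 3: 2·(3+2) − 4 = 6 → (3,2,6)
replace slot 2: 2·(3+6) − 2 = 16 → (3,16,6)
replace slot 3: 2·(3+16) − 6 = 32 → (3,16,32)

3,16,32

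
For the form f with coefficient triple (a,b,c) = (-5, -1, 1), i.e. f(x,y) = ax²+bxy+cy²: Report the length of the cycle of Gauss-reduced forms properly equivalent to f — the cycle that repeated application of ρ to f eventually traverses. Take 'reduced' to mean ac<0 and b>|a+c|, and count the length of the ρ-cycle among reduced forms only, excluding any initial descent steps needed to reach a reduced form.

D = 21, ⌊√D⌋ = 4
descent: ρ → (1,3,-3)  [lands on river]
river: ρ → (-3,3,1)
ρ-cycle length = 2 (tail of 1 descent step not counted)

2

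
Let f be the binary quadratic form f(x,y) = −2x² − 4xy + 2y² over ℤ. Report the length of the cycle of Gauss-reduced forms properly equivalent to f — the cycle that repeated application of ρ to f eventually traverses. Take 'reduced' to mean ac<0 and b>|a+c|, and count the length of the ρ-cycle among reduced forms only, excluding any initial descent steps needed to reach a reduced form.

D = 32, ⌊√D⌋ = 5
descent: ρ → (2,4,-2)  [lands on river]
river: ρ → (-2,4,2)
ρ-cycle length = 2 (tail of 1 descent step not counted)

2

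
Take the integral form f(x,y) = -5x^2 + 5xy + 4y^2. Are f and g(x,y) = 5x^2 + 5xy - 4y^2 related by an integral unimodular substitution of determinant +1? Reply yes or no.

D₁ = 105, D₂ = 105
river cycle of f (length 6): (4, 3, -6), (-6, 9, 1), (1, 9, -6), (-6, 3, 4), (4, 5, -5), (-5, 5, 4)
river cycle of g (length 6): (-4, 3, 6), (6, 9, -1), (-1, 9, 6), (6, 3, -4), (-4, 5, 5), (5, 5, -4)
cycles differ ⇒ inequivalent

no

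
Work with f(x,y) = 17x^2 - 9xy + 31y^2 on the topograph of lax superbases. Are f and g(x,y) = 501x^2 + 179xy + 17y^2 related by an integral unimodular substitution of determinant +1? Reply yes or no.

D₁ = -2027, D₂ = -2027
f: reduced (well bottom): (17,-9,31) with a≤c, −a<b≤a
g: flip: (501,179,17)→(17,-179,501)
g: translate: b→-9 (≡-179 mod 34), so (17,-179,501)→(17,-9,31)
g: reduced (well bottom): (17,-9,31) with a≤c, −a<b≤a
reduced forms (17, -9, 31) vs (17, -9, 31) ⇒ equivalent

yes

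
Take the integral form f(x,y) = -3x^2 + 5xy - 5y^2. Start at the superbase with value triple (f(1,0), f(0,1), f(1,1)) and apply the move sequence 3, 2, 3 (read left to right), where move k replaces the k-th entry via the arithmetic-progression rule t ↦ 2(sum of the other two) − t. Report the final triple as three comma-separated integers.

start (-3,-5,-3) = (f(1,0),f(0,1),f(1,1))
replace slot 3: 2·((-3)+(-5)) − (-3) = -13 → (-3,-5,-13)
replace slot 2: 2·((-3)+(-13)) − (-5) = -27 → (-3,-27,-13)
replace slot 3: 2·((-3)+(-27)) − (-13) = -47 → (-3,-27,-47)

-3,-27,-47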